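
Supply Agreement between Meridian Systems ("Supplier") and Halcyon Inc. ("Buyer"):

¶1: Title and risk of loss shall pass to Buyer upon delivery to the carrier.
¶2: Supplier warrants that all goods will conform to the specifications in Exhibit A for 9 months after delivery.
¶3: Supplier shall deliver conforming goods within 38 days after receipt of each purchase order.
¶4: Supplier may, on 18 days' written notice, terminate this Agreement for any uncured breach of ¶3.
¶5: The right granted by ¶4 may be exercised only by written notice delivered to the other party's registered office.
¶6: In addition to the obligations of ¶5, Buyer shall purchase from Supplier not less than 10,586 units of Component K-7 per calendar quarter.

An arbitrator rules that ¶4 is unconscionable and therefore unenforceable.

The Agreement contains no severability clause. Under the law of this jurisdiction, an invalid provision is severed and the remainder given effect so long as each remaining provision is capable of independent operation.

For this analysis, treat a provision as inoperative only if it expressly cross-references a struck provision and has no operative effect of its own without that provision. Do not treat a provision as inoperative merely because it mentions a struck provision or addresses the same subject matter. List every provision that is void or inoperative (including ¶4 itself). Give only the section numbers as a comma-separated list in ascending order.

¶4 is struck. ¶5 has no operative effect of its own apart from ¶4 and is therefore inoperative. ¶6 mentions ¶5 but its own obligation stands independently of ¶5, so ¶6 is not affected. Under the stated default rule, only provisions that cannot operate independently fall away; the rest are enforced. ¶1, ¶2, ¶3, and ¶6 remain in effect.

4, 5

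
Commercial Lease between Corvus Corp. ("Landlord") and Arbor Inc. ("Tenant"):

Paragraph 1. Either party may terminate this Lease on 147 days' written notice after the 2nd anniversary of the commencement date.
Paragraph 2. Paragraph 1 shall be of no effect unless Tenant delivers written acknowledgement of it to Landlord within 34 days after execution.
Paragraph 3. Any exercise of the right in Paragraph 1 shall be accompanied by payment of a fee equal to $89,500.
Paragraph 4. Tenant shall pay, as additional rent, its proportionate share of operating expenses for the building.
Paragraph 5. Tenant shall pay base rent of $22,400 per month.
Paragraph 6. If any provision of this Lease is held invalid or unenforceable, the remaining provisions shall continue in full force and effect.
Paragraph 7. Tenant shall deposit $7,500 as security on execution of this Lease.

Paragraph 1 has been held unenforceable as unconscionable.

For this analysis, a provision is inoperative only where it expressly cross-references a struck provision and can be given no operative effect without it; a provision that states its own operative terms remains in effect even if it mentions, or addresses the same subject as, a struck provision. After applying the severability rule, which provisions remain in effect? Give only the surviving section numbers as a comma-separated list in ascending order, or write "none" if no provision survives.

4, 5, 6, 7

Paragraph 1 is struck. Paragraph 2 has no operative effect of its own apart from Paragraph 1 and is therefore inoperative. Paragraph 3 operates only by reference to Paragraph 1, so it falls with Paragraph 1. Paragraph 6 is a severability clause and preserves every provision that can still be given independent effect. That leaves Paragraph 4, Paragraph 5, Paragraph 6, and Paragraph 7 in effect.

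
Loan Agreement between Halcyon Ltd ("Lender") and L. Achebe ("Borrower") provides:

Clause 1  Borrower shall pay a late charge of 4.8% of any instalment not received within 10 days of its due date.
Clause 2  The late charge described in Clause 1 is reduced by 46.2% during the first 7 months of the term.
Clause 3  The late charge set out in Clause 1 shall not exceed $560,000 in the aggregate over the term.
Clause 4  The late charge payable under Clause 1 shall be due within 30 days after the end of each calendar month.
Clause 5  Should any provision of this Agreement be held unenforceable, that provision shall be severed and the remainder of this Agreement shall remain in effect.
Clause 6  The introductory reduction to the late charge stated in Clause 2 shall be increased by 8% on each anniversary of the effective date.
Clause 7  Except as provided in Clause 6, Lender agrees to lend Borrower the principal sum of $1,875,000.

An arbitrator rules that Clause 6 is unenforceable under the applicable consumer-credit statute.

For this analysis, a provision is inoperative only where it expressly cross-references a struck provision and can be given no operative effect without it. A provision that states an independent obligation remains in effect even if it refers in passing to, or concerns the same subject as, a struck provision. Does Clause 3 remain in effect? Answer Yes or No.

Clause 6 is struck. Clause 7 mentions Clause 6 but its own obligation stands independently of Clause 6, so Clause 7 is not affected. No other provision's operative terms depend on Clause 6. Under the severability clause in Clause 5, the remaining provisions continue in force. Clause 1, Clause 2, Clause 3, Clause 4, Clause 5, and Clause 7 remain in effect. Clause 3 is among the surviving provisions, so the answer is yes.

Yes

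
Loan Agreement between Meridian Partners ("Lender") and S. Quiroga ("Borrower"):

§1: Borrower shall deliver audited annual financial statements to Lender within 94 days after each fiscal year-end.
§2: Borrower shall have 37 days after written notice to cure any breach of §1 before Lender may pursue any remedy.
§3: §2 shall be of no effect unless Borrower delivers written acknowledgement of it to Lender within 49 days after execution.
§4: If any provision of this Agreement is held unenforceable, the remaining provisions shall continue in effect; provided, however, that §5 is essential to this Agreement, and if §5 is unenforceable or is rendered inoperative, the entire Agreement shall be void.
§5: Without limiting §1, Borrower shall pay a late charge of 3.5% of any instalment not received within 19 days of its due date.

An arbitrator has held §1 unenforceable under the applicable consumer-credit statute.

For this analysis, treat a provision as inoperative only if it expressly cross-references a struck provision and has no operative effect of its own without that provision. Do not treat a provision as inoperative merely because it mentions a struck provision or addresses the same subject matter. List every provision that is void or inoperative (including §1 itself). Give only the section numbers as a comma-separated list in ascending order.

§1 is struck. §2 merely fixes the cure period for breach of §1; with §1 gone it has nothing to operate on and falls away. The only function of §3 is the acknowledgement condition for §2, so it cannot stand once §2 is removed. §5 mentions §1 but its own obligation stands independently of §1, so §5 is not affected. §4 makes §5 an essential term, but §5 is unaffected, so the severability proviso in §4 preserves the remaining provisions. The provisions still in force are §4 and §5.

1, 2, 3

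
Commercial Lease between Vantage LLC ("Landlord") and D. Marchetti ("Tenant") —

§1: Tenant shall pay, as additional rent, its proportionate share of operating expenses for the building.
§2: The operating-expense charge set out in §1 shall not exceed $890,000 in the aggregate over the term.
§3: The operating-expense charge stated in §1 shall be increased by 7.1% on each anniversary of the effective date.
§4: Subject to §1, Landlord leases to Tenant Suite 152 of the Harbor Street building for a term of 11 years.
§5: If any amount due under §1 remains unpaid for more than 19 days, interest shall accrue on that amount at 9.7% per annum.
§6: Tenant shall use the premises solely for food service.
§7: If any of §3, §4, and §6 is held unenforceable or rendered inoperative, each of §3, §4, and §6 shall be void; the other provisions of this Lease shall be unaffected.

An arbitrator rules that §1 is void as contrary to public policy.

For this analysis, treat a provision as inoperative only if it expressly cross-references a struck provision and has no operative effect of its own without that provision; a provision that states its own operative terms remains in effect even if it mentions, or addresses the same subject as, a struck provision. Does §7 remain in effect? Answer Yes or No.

§1 is struck. §2 does nothing except set the aggregate cap on the operating-expense charge by reference to §1; with §1 gone it has no independent effect and is inoperative. §3 does nothing except set the escalation of the operating-expense charge by reference to §1; with §1 gone it has no independent effect and is inoperative. The whole of §5 is the default interest on the operating-expense charge, defined by reference to §1, so §5 cannot stand once §1 is removed. §7 declares §3, §4, and §6 mutually dependent; since one of them has fallen, all of them are of no effect. That brings down §4 and §6 as well. The remainder continues in force under §7. Only §7 remains in effect. §7 is among the surviving provisions, so the answer is yes.

Yes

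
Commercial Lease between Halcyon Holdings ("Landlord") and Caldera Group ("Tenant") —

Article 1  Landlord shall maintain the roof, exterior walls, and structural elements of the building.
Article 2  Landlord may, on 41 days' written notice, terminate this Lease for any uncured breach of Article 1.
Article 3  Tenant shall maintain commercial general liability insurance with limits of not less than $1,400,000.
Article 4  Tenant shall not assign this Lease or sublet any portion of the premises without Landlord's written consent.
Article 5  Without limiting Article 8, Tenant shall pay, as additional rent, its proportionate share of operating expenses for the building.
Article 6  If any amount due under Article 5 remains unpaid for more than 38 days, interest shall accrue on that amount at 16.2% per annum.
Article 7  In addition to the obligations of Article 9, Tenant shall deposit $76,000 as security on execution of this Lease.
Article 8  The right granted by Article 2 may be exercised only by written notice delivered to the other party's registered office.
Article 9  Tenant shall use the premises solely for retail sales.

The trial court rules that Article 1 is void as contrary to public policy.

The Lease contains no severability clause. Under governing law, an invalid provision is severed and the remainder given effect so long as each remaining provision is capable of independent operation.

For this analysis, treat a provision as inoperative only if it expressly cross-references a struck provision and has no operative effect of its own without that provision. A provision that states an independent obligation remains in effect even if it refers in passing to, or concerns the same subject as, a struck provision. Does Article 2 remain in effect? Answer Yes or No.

Article 1 is struck. Article 2 operates only by reference to Article 1, so it falls with Article 1. Article 8 merely fixes the notice requirement for Article 2; with Article 2 gone it has nothing to operate on and falls away. Although Article 5 refers to Article 8, its operative terms do not depend on Article 8, so it remains in effect. Under the stated default rule, only provisions that cannot operate independently fall away; the rest are enforced. Article 3, Article 4, Article 5, Article 6, Article 7, and Article 9 remain in effect. Article 2 is among the inoperative provisions, so the answer is no.

No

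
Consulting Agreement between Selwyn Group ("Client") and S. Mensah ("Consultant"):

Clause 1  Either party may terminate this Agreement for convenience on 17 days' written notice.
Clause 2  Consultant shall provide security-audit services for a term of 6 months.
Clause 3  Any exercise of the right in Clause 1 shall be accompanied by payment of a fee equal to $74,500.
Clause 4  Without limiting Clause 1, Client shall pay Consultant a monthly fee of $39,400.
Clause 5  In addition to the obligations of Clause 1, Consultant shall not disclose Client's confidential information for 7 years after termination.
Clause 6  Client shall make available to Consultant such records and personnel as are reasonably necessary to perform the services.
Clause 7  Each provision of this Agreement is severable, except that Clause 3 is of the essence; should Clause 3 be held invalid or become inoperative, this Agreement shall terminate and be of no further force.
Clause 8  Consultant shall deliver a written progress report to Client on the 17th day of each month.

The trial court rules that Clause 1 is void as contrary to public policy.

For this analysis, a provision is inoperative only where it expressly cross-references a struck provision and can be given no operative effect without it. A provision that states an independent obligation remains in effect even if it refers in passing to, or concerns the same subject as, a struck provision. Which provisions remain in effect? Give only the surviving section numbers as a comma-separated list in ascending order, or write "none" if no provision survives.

none

Clause 1 is struck. Clause 3 merely fixes the exercise fee for Clause 1; with Clause 1 gone it has nothing to operate on and falls away. Clause 7 makes Clause 3 an essential term, and Clause 3 has been rendered inoperative by the cascade; under Clause 7, the entire Agreement is therefore void. No provision of the Agreement survives.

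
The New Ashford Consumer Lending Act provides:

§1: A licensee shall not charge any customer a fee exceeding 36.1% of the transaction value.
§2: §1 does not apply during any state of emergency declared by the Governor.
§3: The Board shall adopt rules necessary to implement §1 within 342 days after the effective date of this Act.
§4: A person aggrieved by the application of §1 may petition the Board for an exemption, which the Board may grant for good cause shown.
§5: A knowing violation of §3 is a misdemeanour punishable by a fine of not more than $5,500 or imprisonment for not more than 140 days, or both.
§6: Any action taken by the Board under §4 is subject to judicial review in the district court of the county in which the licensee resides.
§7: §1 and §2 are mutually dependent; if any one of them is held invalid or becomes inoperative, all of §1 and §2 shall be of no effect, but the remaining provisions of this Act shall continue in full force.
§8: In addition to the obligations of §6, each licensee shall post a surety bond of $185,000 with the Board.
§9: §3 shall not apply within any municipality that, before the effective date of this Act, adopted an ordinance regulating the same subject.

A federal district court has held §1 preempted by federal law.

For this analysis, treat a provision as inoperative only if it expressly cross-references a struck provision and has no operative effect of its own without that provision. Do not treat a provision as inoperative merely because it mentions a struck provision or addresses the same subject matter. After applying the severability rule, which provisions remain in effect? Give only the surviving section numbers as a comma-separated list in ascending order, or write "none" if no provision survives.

§1 is struck. §2 merely fixes the emergency suspension of §1; with §1 gone it has nothing to operate on and falls away. §3 merely fixes the rulemaking mandate for §1; with §1 gone it has nothing to operate on and falls away. §4 merely fixes the exemption procedure for §1; with §1 gone it has nothing to operate on and falls away. The only function of §5 is the criminal penalty for violating §3, so it cannot stand once §3 is removed. §6 operates only by reference to §4, so it falls with §4. §9 merely fixes the local-preemption carve-out from §3; with §3 gone it has nothing to operate on and falls away. Although §8 refers to §6, its operative terms do not depend on §6, so it remains in effect. §7 declares §1 and §2 mutually dependent; since one of them has fallen, all of them are of no effect. The remainder continues in force under §7. The provisions still in force are §7 and §8.

7, 8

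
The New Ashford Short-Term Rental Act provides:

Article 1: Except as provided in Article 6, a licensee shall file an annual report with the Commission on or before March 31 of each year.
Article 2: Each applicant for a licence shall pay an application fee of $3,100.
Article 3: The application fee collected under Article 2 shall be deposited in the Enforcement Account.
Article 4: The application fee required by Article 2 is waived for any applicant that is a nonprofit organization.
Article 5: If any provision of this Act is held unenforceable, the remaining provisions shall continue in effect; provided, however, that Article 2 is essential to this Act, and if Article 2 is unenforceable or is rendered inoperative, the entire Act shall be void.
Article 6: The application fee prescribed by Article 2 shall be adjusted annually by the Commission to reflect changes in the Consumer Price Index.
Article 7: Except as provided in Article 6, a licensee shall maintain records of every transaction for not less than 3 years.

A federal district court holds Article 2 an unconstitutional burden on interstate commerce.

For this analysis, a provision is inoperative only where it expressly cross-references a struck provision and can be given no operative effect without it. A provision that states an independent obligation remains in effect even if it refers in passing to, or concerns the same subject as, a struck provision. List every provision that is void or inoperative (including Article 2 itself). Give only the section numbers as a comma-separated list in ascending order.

Article 2 is struck. The whole of Article 3 is the disposition of the application fee, defined by reference to Article 2, so Article 3 cannot stand once Article 2 is removed. Article 4 operates only by reference to Article 2, so it falls with Article 2. Article 6 operates only by reference to Article 2, so it falls with Article 2. Article 5 makes Article 2 an essential term, and Article 2 is the provision held invalid; under Article 5, the entire Act is therefore void. No provision of the Act survives.

1, 2, 3, 4, 5, 6, 7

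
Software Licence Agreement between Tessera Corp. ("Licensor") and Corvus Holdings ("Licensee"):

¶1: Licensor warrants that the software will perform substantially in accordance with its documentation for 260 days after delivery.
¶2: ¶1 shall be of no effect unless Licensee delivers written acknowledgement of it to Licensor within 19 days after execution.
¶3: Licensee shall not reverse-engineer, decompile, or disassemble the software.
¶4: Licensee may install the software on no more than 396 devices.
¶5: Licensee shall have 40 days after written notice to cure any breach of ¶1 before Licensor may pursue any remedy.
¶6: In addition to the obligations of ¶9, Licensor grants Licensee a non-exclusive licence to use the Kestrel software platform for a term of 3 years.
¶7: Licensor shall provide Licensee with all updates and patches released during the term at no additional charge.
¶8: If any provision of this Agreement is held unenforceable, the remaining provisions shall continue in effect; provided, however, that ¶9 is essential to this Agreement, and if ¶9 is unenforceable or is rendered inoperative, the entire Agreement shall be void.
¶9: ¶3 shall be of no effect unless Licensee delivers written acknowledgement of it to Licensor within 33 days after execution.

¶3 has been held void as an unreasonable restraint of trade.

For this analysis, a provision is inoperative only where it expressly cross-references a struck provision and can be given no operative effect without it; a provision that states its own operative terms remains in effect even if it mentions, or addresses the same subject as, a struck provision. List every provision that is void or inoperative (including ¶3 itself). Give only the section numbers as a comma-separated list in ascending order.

1, 2, 3, 4, 5, 6, 7, 8, 9

¶3 is struck. ¶9 operates only by reference to ¶3, so it falls with ¶3. ¶8 makes ¶9 an essential term, and ¶9 has been rendered inoperative by the cascade; under ¶8, the entire Agreement is therefore void. No provision of the Agreement survives.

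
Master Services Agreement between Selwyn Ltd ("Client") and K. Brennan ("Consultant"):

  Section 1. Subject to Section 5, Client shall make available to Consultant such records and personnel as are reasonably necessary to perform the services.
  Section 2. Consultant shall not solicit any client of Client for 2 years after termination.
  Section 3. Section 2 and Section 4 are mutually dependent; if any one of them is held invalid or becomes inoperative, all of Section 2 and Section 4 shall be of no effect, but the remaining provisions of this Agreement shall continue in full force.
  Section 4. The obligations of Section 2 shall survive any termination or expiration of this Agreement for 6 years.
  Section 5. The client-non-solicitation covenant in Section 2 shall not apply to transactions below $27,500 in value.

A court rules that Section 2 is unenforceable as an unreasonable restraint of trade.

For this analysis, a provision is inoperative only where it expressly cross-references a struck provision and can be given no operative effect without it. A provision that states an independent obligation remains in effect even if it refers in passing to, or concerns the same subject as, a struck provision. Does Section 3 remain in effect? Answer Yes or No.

Yes

Section 2 is struck. Section 4 operates only by reference to Section 2, so it falls with Section 2. Section 5 has no operative effect of its own apart from Section 2 and is therefore inoperative. Although Section 1 refers to Section 5, its operative terms do not depend on Section 5, so it remains in effect. Section 3 declares Section 2 and Section 4 mutually dependent; since one of them has fallen, all of them are of no effect. The remainder continues in force under Section 3. That leaves Section 1 and Section 3 in effect. Section 3 is among the surviving provisions, so the answer is yes.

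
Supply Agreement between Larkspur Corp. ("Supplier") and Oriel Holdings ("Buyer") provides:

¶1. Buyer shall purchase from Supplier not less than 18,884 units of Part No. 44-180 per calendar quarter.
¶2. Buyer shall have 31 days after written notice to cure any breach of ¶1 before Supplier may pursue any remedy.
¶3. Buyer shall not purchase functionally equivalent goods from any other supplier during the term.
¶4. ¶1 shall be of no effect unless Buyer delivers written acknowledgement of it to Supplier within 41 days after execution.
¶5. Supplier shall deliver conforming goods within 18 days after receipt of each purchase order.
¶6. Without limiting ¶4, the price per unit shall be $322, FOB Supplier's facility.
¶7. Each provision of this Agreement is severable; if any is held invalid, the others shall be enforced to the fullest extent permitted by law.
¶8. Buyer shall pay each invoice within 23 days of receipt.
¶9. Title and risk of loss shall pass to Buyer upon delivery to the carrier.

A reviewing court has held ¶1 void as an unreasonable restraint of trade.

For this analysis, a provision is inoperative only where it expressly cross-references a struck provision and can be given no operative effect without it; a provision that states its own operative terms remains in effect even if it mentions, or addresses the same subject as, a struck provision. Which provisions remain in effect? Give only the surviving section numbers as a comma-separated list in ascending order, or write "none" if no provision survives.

¶1 is struck. ¶2 has no operative effect of its own apart from ¶1 and is therefore inoperative. ¶4 operates only by reference to ¶1, so it falls with ¶1. Although ¶6 refers to ¶4, its operative terms do not depend on ¶4, so it remains in effect. ¶7 is a severability clause and preserves every provision that can still be given independent effect. The provisions still in force are ¶3, ¶5, ¶6, ¶7, ¶8, and ¶9.

3, 5, 6, 7, 8, 9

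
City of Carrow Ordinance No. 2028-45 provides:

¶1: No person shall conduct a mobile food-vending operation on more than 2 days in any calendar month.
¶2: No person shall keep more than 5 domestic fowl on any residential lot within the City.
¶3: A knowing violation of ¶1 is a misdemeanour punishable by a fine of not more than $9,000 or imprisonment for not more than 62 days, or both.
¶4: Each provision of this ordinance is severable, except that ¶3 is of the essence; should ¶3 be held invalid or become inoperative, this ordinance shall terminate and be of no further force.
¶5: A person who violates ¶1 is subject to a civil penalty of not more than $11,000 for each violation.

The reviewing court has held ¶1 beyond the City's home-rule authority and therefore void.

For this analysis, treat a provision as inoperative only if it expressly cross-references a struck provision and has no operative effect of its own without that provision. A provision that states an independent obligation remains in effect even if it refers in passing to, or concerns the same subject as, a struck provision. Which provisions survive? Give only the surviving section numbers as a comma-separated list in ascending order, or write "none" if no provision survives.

¶1 is struck. ¶3 operates only by reference to ¶1, so it falls with ¶1. The only function of ¶5 is the civil penalty for violating ¶1, so it cannot stand once ¶1 is removed. ¶4 makes ¶3 an essential term, and ¶3 has been rendered inoperative by the cascade; under ¶4, the entire ordinance is therefore void. No provision of the ordinance survives.

none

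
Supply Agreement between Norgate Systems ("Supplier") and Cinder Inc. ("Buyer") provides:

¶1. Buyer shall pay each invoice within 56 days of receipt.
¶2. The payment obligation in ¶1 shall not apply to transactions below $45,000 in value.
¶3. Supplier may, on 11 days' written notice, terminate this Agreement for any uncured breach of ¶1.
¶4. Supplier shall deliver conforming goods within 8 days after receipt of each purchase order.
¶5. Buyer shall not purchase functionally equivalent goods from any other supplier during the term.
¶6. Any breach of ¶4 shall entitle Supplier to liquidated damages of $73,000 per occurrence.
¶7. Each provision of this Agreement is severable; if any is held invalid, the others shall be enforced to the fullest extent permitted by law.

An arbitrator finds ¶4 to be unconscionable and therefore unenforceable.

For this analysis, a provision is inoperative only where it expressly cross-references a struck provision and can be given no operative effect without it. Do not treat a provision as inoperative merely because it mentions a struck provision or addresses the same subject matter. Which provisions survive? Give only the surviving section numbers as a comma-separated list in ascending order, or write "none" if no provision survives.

1, 2, 3, 5, 7

¶4 is struck. ¶6 does nothing except set the liquidated-damages amount by reference to ¶4; with ¶4 gone it has no independent effect and is inoperative. ¶7 is a severability clause and preserves every provision that can still be given independent effect. The provisions still in force are ¶1, ¶2, ¶3, ¶5, and ¶7.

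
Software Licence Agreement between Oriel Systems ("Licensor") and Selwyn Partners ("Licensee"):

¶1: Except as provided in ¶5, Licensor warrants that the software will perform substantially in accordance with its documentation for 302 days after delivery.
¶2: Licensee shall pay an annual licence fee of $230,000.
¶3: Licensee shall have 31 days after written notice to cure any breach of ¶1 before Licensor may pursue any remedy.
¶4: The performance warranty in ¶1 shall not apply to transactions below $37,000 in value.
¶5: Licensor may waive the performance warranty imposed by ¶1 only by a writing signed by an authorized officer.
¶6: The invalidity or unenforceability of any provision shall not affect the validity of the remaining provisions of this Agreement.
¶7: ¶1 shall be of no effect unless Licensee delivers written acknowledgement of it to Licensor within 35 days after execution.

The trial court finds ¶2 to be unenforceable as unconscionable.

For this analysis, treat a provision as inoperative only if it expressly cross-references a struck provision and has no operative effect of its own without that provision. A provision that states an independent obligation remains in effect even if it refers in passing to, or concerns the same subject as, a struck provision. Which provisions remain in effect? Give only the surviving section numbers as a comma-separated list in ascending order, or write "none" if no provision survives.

1, 3, 4, 5, 6, 7

¶2 is struck. Nothing else in the Agreement is defined by reference to ¶2. ¶6 is a severability clause and preserves every provision that can still be given independent effect. ¶1, ¶3, ¶4, ¶5, ¶6, and ¶7 remain in effect.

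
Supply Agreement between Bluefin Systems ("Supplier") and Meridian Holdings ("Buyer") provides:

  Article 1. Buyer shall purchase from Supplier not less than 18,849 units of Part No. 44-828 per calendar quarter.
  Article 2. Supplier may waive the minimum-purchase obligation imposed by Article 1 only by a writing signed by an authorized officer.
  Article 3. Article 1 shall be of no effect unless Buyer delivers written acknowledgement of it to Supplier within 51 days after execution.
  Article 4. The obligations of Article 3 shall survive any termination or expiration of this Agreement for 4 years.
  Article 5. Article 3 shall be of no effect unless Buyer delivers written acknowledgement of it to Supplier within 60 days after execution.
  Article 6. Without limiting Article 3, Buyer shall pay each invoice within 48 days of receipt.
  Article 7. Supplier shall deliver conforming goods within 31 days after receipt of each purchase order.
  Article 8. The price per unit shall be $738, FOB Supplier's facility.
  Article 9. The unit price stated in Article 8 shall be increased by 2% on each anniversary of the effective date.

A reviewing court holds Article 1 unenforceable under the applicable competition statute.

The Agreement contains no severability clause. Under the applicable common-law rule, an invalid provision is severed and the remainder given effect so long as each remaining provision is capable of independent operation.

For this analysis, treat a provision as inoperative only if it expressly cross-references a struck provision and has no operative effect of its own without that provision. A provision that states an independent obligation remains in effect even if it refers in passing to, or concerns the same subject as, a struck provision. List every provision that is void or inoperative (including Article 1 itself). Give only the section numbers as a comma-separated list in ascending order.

Article 1 is struck. Article 2 merely fixes the waiver condition for Article 1; with Article 1 gone it has nothing to operate on and falls away. Article 3 has no operative effect of its own apart from Article 1 and is therefore inoperative. Article 4 operates only by reference to Article 3, so it falls with Article 3. Article 5 operates only by reference to Article 3, so it falls with Article 3. Article 6 mentions Article 3 but its own obligation stands independently of Article 3, so Article 6 is not affected. Under the stated default rule, only provisions that cannot operate independently fall away; the rest are enforced. Article 6, Article 7, Article 8, and Article 9 remain in effect.

1, 2, 3, 4, 5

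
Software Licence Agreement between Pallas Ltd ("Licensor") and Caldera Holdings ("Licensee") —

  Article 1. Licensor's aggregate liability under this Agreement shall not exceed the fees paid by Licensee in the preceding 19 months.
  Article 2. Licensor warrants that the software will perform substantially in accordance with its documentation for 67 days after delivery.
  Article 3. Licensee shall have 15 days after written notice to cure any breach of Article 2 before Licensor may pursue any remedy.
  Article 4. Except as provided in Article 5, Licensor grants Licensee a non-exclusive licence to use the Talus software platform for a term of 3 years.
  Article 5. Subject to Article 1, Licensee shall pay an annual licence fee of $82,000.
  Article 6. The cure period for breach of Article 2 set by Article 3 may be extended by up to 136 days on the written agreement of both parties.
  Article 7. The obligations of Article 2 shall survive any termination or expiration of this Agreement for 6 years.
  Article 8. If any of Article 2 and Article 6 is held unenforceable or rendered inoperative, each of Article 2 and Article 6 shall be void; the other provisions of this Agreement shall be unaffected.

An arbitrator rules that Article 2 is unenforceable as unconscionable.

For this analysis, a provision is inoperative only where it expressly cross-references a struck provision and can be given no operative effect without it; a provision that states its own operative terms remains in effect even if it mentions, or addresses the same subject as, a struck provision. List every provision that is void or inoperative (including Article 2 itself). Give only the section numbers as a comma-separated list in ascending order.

Article 2 is struck. Article 3 has no operative effect of its own apart from Article 2 and is therefore inoperative. The only function of Article 7 is the survival period for Article 2, so it cannot stand once Article 2 is removed. Article 6 does nothing except set the extension of the cure period for breach of Article 2 by reference to Article 3; with Article 3 gone it has no independent effect and is inoperative. Article 8 declares Article 2 and Article 6 mutually dependent; since one of them has fallen, all of them are of no effect. The remainder continues in force under Article 8. Article 1, Article 4, Article 5, and Article 8 remain in effect.

2, 3, 6, 7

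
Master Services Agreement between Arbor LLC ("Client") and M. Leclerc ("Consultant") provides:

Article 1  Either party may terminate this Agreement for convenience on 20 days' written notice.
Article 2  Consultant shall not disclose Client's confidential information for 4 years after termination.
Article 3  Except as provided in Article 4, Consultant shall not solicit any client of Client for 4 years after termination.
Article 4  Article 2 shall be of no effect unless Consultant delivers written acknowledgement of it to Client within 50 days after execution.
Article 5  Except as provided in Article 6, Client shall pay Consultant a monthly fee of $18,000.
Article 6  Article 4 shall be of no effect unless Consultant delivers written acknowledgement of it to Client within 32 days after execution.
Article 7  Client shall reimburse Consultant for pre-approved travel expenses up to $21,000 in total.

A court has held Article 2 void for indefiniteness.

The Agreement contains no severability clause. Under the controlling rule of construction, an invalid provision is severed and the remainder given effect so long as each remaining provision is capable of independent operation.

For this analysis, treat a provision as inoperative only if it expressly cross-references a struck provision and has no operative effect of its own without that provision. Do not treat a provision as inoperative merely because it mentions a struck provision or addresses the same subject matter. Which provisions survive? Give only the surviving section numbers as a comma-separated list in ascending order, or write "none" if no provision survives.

Article 2 is struck. Article 4 has no operative effect of its own apart from Article 2 and is therefore inoperative. Article 6 has no operative effect of its own apart from Article 4 and is therefore inoperative. Although Article 5 refers to Article 6, its operative terms do not depend on Article 6, so it remains in effect. Although Article 3 refers to Article 4, its operative terms do not depend on Article 4, so it remains in effect. Under the stated default rule, only provisions that cannot operate independently fall away; the rest are enforced. Article 1, Article 3, Article 5, and Article 7 remain in effect.

1, 3, 5, 7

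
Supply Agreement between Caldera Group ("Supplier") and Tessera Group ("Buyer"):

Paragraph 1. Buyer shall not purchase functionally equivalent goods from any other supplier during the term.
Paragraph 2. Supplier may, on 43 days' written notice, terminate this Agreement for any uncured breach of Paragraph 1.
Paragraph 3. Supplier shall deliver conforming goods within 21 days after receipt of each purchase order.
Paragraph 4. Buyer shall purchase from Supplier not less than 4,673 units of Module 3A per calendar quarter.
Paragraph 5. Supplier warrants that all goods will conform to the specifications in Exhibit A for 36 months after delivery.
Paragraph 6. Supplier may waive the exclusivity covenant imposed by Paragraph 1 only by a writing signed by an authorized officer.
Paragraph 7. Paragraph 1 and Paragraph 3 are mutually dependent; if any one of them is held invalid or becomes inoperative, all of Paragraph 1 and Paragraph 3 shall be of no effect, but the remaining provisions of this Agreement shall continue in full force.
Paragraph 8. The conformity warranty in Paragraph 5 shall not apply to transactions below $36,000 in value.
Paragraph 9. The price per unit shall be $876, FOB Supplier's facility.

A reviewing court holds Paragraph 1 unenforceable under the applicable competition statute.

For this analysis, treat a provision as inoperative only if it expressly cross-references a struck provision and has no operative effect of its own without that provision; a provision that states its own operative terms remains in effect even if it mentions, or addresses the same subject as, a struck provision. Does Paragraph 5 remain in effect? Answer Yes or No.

Paragraph 1 is struck. The only function of Paragraph 2 is the termination right for breach of Paragraph 1, so it cannot stand once Paragraph 1 is removed. Paragraph 6 has no operative effect of its own apart from Paragraph 1 and is therefore inoperative. Paragraph 7 declares Paragraph 1 and Paragraph 3 mutually dependent; since one of them has fallen, all of them are of no effect. That brings down Paragraph 3 as well. The remainder continues in force under Paragraph 7. The provisions still in force are Paragraph 4, Paragraph 5, Paragraph 7, Paragraph 8, and Paragraph 9. Paragraph 5 is among the surviving provisions, so the answer is yes.

Yes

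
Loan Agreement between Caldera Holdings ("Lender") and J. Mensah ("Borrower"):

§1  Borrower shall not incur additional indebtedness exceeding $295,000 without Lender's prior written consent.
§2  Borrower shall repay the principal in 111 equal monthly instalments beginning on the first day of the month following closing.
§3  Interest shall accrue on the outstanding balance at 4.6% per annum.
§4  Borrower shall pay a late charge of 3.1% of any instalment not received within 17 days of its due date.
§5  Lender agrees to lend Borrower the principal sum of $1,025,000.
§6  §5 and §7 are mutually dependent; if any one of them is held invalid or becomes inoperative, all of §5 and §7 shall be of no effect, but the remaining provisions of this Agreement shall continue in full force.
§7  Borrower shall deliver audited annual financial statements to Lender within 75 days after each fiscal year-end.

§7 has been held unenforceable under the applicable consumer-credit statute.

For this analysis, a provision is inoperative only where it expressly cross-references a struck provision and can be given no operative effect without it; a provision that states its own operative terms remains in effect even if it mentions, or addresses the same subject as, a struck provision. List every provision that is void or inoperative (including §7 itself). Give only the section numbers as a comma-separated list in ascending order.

5, 7

§7 is struck. No other provision's operative terms depend on §7. §6 declares §5 and §7 mutually dependent; since one of them has fallen, all of them are of no effect. That brings down §5 as well. The remainder continues in force under §6. The provisions still in force are §1, §2, §3, §4, and §6.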